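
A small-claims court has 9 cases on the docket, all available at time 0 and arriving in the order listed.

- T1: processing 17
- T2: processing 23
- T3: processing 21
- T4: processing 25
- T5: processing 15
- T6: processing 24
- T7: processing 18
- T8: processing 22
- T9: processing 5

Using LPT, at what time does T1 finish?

150

LPT (decreasing processing time): T4 T6 T2 T8 T3 T7 T1 T5 T9.
T4: 0→25
T6: 25→49
T2: 49→72
T8: 72→94
T3: 94→115
T7: 115→133
T1: 133→150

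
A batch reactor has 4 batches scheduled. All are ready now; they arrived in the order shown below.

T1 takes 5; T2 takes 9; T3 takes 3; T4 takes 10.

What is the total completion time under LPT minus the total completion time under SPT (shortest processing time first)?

LPT (decreasing processing time): T4 T2 T1 T3.
T4: 0→10
T2: 10→19
T1: 19→24
T3: 24→27
Sum = 10+19+24+27 = 80.
SPT (increasing processing time): T3 T1 T2 T4.
T3: 0→3
T1: 3→8
T2: 8→17
T4: 17→27
Sum = 3+8+17+27 = 55.
Difference = 80 − 55 = 25.

25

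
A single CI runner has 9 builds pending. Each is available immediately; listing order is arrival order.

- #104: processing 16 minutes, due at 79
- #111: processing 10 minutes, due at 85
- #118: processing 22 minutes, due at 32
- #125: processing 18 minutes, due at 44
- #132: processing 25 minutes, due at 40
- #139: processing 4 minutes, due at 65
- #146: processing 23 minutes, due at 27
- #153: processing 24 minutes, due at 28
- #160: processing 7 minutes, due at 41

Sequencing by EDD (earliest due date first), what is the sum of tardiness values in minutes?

EDD (increasing due date): #146 #153 #118 #132 #160 #125 #139 #104 #111.
#146: 0→23, due 27, tardiness 0
#153: 23→47, due 28, tardiness 19
#118: 47→69, due 32, tardiness 37
#132: 69→94, due 40, tardiness 54
#160: 94→101, due 41, tardiness 60
#125: 101→119, due 44, tardiness 75
#139: 119→123, due 65, tardiness 58
#104: 123→139, due 79, tardiness 60
#111: 139→149, due 85, tardiness 64
Sum = 0+19+37+54+60+75+58+60+64 = 427.

427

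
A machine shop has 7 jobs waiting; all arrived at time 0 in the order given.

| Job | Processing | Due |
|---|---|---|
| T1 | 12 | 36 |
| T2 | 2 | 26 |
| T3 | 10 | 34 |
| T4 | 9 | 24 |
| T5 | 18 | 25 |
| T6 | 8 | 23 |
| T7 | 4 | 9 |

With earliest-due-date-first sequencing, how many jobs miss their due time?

EDD (increasing due date): T7 T6 T4 T5 T2 T3 T1.
T7: 0→4, due 9, tardiness 0
T6: 4→12, due 23, tardiness 0
T4: 12→21, due 24, tardiness 0
T5: 21→39, due 25, tardiness 14
T2: 39→41, due 26, tardiness 15
T3: 41→51, due 34, tardiness 17
T1: 51→63, due 36, tardiness 27
Late jobs: 4.

4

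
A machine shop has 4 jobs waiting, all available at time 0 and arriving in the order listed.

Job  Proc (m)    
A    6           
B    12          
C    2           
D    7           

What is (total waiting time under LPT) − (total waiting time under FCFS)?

LPT (decreasing processing time): B D A C.
B: waits 0, runs 0→12
D: waits 12, runs 12→19
A: waits 19, runs 19→25
C: waits 25, runs 25→27
Sum = 0+12+19+25 = 56.
FIFO (arrival order): A B C D.
A: waits 0, runs 0→6
B: waits 6, runs 6→18
C: waits 18, runs 18→20
D: waits 20, runs 20→27
Sum = 0+6+18+20 = 44.
Difference = 56 − 44 = 12.

12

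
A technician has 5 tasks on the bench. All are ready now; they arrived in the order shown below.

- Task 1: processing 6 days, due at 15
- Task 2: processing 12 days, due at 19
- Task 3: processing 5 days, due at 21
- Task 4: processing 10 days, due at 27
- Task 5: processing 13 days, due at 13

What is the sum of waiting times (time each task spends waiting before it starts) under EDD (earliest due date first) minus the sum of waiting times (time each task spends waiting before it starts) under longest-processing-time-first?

-15

EDD (increasing due date): Task 5 Task 1 Task 2 Task 3 Task 4.
Task 5: waits 0, runs 0→13
Task 1: waits 13, runs 13→19
Task 2: waits 19, runs 19→31
Task 3: waits 31, runs 31→36
Task 4: waits 36, runs 36→46
Sum = 0+13+19+31+36 = 99.
LPT (decreasing processing time): Task 5 Task 2 Task 4 Task 1 Task 3.
Task 5: waits 0, runs 0→13
Task 2: waits 13, runs 13→25
Task 4: waits 25, runs 25→35
Task 1: waits 35, runs 35→41
Task 3: waits 41, runs 41→46
Sum = 0+13+25+35+41 = 114.
Difference = 99 − 114 = -15.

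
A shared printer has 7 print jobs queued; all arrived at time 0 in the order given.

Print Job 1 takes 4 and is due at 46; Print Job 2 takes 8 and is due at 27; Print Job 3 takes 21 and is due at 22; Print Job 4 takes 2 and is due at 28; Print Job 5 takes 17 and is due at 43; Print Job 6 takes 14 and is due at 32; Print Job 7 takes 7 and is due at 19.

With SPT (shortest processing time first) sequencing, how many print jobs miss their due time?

SPT (increasing processing time): Print Job 4 Print Job 1 Print Job 7 Print Job 2 Print Job 6 Print Job 5 Print Job 3.
Print Job 4: 0→2, due 28, tardiness 0
Print Job 1: 2→6, due 46, tardiness 0
Print Job 7: 6→13, due 19, tardiness 0
Print Job 2: 13→21, due 27, tardiness 0
Print Job 6: 21→35, due 32, tardiness 3
Print Job 5: 35→52, due 43, tardiness 9
Print Job 3: 52→73, due 22, tardiness 51
Late print jobs: 3.

3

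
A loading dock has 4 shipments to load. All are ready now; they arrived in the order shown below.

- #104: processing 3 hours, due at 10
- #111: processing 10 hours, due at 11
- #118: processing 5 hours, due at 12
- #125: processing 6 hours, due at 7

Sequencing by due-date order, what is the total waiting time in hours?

EDD (increasing due date): #125 #104 #111 #118.
#125: waits 0, runs 0→6
#104: waits 6, runs 6→9
#111: waits 9, runs 9→19
#118: waits 19, runs 19→24
Sum = 0+6+9+19 = 34.

34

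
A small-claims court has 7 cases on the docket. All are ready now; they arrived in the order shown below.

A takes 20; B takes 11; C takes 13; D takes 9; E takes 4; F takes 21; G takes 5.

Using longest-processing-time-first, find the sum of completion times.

LPT (decreasing processing time): F A C B D G E.
F: 0→21
A: 21→41
C: 41→54
B: 54→65
D: 65→74
G: 74→79
E: 79→83
Sum = 21+41+54+65+74+79+83 = 417.

417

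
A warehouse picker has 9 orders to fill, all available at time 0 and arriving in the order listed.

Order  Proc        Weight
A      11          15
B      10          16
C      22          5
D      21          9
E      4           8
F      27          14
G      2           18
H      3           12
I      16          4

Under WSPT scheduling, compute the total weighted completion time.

WSPT (decreasing weight/processing-time ratio): G H E B A F D I C.
G: finishes 2, weight 18, w·C = 36
H: finishes 5, weight 12, w·C = 60
E: finishes 9, weight 8, w·C = 72
B: finishes 19, weight 16, w·C = 304
A: finishes 30, weight 15, w·C = 450
F: finishes 57, weight 14, w·C = 798
D: finishes 78, weight 9, w·C = 702
I: finishes 94, weight 4, w·C = 376
C: finishes 116, weight 5, w·C = 580
Sum = 36+60+72+304+450+798+702+376+580 = 3378.

3378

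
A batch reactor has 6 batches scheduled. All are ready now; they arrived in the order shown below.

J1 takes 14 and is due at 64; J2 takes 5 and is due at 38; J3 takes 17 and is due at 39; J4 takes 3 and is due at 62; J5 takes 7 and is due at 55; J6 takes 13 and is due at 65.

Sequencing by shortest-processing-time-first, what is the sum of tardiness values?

20

SPT (increasing processing time): J4 J2 J5 J6 J1 J3.
J4: 0→3, due 62, tardiness 0
J2: 3→8, due 38, tardiness 0
J5: 8→15, due 55, tardiness 0
J6: 15→28, due 65, tardiness 0
J1: 28→42, due 64, tardiness 0
J3: 42→59, due 39, tardiness 20
Sum = 0+0+0+0+0+20 = 20.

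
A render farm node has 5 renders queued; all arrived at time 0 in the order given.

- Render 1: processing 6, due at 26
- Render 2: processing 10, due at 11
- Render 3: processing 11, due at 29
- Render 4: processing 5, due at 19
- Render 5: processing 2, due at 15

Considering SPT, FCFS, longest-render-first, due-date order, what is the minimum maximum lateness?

5

SPT (increasing processing time): Render 5 Render 4 Render 1 Render 2 Render 3.
Render 5: 0→2, due 15, lateness -13
Render 4: 2→7, due 19, lateness -12
Render 1: 7→13, due 26, lateness -13
Render 2: 13→23, due 11, lateness 12
Render 3: 23→34, due 29, lateness 5
Maximum = 12.
FIFO (arrival order): Render 1 Render 2 Render 3 Render 4 Render 5.
Render 1: 0→6, due 26, lateness -20
Render 2: 6→16, due 11, lateness 5
Render 3: 16→27, due 29, lateness -2
Render 4: 27→32, due 19, lateness 13
Render 5: 32→34, due 15, lateness 19
Maximum = 19.
LPT (decreasing processing time): Render 3 Render 2 Render 1 Render 4 Render 5.
Render 3: 0→11, due 29, lateness -18
Render 2: 11→21, due 11, lateness 10
Render 1: 21→27, due 26, lateness 1
Render 4: 27→32, due 19, lateness 13
Render 5: 32→34, due 15, lateness 19
Maximum = 19.
EDD (increasing due date): Render 2 Render 5 Render 4 Render 1 Render 3.
Render 2: 0→10, due 11, lateness -1
Render 5: 10→12, due 15, lateness -3
Render 4: 12→17, due 19, lateness -2
Render 1: 17→23, due 26, lateness -3
Render 3: 23→34, due 29, lateness 5
Maximum = 5.
SPT 12, FIFO 19, LPT 19, EDD 5 → minimum 5.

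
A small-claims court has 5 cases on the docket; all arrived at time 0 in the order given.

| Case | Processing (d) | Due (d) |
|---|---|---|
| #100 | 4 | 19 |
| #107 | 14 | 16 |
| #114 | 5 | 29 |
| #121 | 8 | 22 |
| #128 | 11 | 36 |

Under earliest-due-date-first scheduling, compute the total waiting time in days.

EDD (increasing due date): #107 #100 #121 #114 #128.
#107: waits 0, runs 0→14
#100: waits 14, runs 14→18
#121: waits 18, runs 18→26
#114: waits 26, runs 26→31
#128: waits 31, runs 31→42
Sum = 0+14+18+26+31 = 89.

89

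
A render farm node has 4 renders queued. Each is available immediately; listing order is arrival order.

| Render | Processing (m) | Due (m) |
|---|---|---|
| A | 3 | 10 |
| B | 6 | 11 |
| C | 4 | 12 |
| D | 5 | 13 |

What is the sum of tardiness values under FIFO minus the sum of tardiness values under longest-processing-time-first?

FIFO (arrival order): A B C D.
A: 0→3, due 10, tardiness 0
B: 3→9, due 11, tardiness 0
C: 9→13, due 12, tardiness 1
D: 13→18, due 13, tardiness 5
Sum = 0+0+1+5 = 6.
LPT (decreasing processing time): B D C A.
B: 0→6, due 11, tardiness 0
D: 6→11, due 13, tardiness 0
C: 11→15, due 12, tardiness 3
A: 15→18, due 10, tardiness 8
Sum = 0+0+3+8 = 11.
Difference = 6 − 11 = -5.

-5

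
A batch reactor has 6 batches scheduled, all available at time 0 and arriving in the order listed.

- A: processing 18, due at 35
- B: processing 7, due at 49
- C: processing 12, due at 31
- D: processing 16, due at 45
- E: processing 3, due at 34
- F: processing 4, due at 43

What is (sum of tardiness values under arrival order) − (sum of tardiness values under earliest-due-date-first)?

34

FIFO (arrival order): A B C D E F.
A: 0→18, due 35, tardiness 0
B: 18→25, due 49, tardiness 0
C: 25→37, due 31, tardiness 6
D: 37→53, due 45, tardiness 8
E: 53→56, due 34, tardiness 22
F: 56→60, due 43, tardiness 17
Sum = 0+0+6+8+22+17 = 53.
EDD (increasing due date): C E A F D B.
C: 0→12, due 31, tardiness 0
E: 12→15, due 34, tardiness 0
A: 15→33, due 35, tardiness 0
F: 33→37, due 43, tardiness 0
D: 37→53, due 45, tardiness 8
B: 53→60, due 49, tardiness 11
Sum = 0+0+0+0+8+11 = 19.
Difference = 53 − 19 = 34.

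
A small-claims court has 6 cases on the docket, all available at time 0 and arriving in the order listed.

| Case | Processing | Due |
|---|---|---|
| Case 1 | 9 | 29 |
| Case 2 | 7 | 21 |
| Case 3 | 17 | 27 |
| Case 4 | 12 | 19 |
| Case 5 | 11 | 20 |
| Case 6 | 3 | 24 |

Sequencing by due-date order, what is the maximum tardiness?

30

EDD (increasing due date): Case 4 Case 5 Case 2 Case 6 Case 3 Case 1.
Case 4: 0→12, due 19, tardiness 0
Case 5: 12→23, due 20, tardiness 3
Case 2: 23→30, due 21, tardiness 9
Case 6: 30→33, due 24, tardiness 9
Case 3: 33→50, due 27, tardiness 23
Case 1: 50→59, due 29, tardiness 30
Maximum = 30.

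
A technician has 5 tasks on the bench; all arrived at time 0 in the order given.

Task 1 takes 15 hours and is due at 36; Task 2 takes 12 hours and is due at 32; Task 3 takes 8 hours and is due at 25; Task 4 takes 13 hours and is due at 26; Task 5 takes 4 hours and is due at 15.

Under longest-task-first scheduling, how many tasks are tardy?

LPT (decreasing processing time): Task 1 Task 4 Task 2 Task 3 Task 5.
Task 1: 0→15, due 36, tardiness 0
Task 4: 15→28, due 26, tardiness 2
Task 2: 28→40, due 32, tardiness 8
Task 3: 40→48, due 25, tardiness 23
Task 5: 48→52, due 15, tardiness 37
Late tasks: 4.

4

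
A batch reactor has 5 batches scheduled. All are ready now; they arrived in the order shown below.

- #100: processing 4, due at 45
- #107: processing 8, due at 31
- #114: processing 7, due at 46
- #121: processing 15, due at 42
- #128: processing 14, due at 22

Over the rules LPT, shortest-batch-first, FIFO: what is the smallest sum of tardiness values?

16

LPT (decreasing processing time): #121 #128 #107 #114 #100.
#121: 0→15, due 42, tardiness 0
#128: 15→29, due 22, tardiness 7
#107: 29→37, due 31, tardiness 6
#114: 37→44, due 46, tardiness 0
#100: 44→48, due 45, tardiness 3
Sum = 0+7+6+0+3 = 16.
SPT (increasing processing time): #100 #114 #107 #128 #121.
#100: 0→4, due 45, tardiness 0
#114: 4→11, due 46, tardiness 0
#107: 11→19, due 31, tardiness 0
#128: 19→33, due 22, tardiness 11
#121: 33→48, due 42, tardiness 6
Sum = 0+0+0+11+6 = 17.
FIFO (arrival order): #100 #107 #114 #121 #128.
#100: 0→4, due 45, tardiness 0
#107: 4→12, due 31, tardiness 0
#114: 12→19, due 46, tardiness 0
#121: 19→34, due 42, tardiness 0
#128: 34→48, due 22, tardiness 26
Sum = 0+0+0+0+26 = 26.
LPT 16, SPT 17, FIFO 26 → minimum 16.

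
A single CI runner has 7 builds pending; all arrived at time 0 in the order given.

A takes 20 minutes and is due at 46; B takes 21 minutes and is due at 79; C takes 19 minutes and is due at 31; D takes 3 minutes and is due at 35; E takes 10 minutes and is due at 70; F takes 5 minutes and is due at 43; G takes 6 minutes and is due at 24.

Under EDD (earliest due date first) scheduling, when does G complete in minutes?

EDD (increasing due date): G C D F A E B.
G: 0→6

6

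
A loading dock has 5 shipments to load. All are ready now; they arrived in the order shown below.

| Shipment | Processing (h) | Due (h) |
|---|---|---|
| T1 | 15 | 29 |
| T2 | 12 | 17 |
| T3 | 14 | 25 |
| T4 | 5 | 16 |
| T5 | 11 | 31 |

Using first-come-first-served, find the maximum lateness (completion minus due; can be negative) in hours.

FIFO (arrival order): T1 T2 T3 T4 T5.
T1: 0→15, due 29, lateness -14
T2: 15→27, due 17, lateness 10
T3: 27→41, due 25, lateness 16
T4: 41→46, due 16, lateness 30
T5: 46→57, due 31, lateness 26
Maximum = 30.

30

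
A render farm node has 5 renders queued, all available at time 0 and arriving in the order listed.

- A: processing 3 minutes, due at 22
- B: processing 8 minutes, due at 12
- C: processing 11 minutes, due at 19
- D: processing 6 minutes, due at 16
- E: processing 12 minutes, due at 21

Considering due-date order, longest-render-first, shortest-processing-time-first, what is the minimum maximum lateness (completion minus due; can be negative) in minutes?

EDD (increasing due date): B D C E A.
B: 0→8, due 12, lateness -4
D: 8→14, due 16, lateness -2
C: 14→25, due 19, lateness 6
E: 25→37, due 21, lateness 16
A: 37→40, due 22, lateness 18
Maximum = 18.
LPT (decreasing processing time): E C B D A.
E: 0→12, due 21, lateness -9
C: 12→23, due 19, lateness 4
B: 23→31, due 12, lateness 19
D: 31→37, due 16, lateness 21
A: 37→40, due 22, lateness 18
Maximum = 21.
SPT (increasing processing time): A D B C E.
A: 0→3, due 22, lateness -19
D: 3→9, due 16, lateness -7
B: 9→17, due 12, lateness 5
C: 17→28, due 19, lateness 9
E: 28→40, due 21, lateness 19
Maximum = 19.
EDD 18, LPT 21, SPT 19 → minimum 18.

18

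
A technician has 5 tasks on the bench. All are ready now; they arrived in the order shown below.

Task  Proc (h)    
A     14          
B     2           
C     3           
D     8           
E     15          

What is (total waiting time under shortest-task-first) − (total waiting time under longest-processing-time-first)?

SPT (increasing processing time): B C D A E.
B: waits 0, runs 0→2
C: waits 2, runs 2→5
D: waits 5, runs 5→13
A: waits 13, runs 13→27
E: waits 27, runs 27→42
Sum = 0+2+5+13+27 = 47.
LPT (decreasing processing time): E A D C B.
E: waits 0, runs 0→15
A: waits 15, runs 15→29
D: waits 29, runs 29→37
C: waits 37, runs 37→40
B: waits 40, runs 40→42
Sum = 0+15+29+37+40 = 121.
Difference = 47 − 121 = -74.

-74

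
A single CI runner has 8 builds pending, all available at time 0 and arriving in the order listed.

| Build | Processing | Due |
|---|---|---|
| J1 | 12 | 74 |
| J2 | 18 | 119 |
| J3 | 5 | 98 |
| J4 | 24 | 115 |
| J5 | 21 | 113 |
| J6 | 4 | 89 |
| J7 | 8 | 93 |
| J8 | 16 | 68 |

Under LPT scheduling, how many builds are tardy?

LPT (decreasing processing time): J4 J5 J2 J8 J1 J7 J3 J6.
J4: 0→24, due 115, tardiness 0
J5: 24→45, due 113, tardiness 0
J2: 45→63, due 119, tardiness 0
J8: 63→79, due 68, tardiness 11
J1: 79→91, due 74, tardiness 17
J7: 91→99, due 93, tardiness 6
J3: 99→104, due 98, tardiness 6
J6: 104→108, due 89, tardiness 19
Late builds: 5.

5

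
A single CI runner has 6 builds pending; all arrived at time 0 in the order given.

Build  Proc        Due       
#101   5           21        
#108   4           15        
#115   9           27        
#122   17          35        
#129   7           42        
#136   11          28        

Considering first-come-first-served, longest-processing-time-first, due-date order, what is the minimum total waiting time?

106

FIFO (arrival order): #101 #108 #115 #122 #129 #136.
#101: waits 0, runs 0→5
#108: waits 5, runs 5→9
#115: waits 9, runs 9→18
#122: waits 18, runs 18→35
#129: waits 35, runs 35→42
#136: waits 42, runs 42→53
Sum = 0+5+9+18+35+42 = 109.
LPT (decreasing processing time): #122 #136 #115 #129 #101 #108.
#122: waits 0, runs 0→17
#136: waits 17, runs 17→28
#115: waits 28, runs 28→37
#129: waits 37, runs 37→44
#101: waits 44, runs 44→49
#108: waits 49, runs 49→53
Sum = 0+17+28+37+44+49 = 175.
EDD (increasing due date): #108 #101 #115 #136 #122 #129.
#108: waits 0, runs 0→4
#101: waits 4, runs 4→9
#115: waits 9, runs 9→18
#136: waits 18, runs 18→29
#122: waits 29, runs 29→46
#129: waits 46, runs 46→53
Sum = 0+4+9+18+29+46 = 106.
FIFO 109, LPT 175, EDD 106 → minimum 106.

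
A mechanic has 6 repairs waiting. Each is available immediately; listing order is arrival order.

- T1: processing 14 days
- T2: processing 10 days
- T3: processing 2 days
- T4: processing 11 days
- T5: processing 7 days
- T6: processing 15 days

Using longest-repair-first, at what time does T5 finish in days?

LPT (decreasing processing time): T6 T1 T4 T2 T5 T3.
T6: 0→15
T1: 15→29
T4: 29→40
T2: 40→50
T5: 50→57

57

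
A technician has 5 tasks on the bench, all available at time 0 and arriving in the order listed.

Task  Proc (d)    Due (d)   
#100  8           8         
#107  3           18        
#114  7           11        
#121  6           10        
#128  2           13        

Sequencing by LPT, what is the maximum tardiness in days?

13

LPT (decreasing processing time): #100 #114 #121 #107 #128.
#100: 0→8, due 8, tardiness 0
#114: 8→15, due 11, tardiness 4
#121: 15→21, due 10, tardiness 11
#107: 21→24, due 18, tardiness 6
#128: 24→26, due 13, tardiness 13
Maximum = 13.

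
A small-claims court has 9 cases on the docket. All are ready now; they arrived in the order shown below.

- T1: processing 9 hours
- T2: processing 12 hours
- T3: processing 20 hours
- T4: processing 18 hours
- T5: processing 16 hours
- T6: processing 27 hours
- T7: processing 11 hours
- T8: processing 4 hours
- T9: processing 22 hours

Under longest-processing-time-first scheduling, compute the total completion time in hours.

850

LPT (decreasing processing time): T6 T9 T3 T4 T5 T2 T7 T1 T8.
T6: 0→27
T9: 27→49
T3: 49→69
T4: 69→87
T5: 87→103
T2: 103→115
T7: 115→126
T1: 126→135
T8: 135→139
Sum = 27+49+69+87+103+115+126+135+139 = 850.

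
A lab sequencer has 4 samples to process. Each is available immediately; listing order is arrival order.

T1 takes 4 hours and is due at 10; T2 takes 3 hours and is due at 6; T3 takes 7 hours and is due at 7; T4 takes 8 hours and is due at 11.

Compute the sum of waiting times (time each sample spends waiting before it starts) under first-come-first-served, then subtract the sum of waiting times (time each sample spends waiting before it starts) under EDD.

FIFO (arrival order): T1 T2 T3 T4.
T1: waits 0, runs 0→4
T2: waits 4, runs 4→7
T3: waits 7, runs 7→14
T4: waits 14, runs 14→22
Sum = 0+4+7+14 = 25.
EDD (increasing due date): T2 T3 T1 T4.
T2: waits 0, runs 0→3
T3: waits 3, runs 3→10
T1: waits 10, runs 10→14
T4: waits 14, runs 14→22
Sum = 0+3+10+14 = 27.
Difference = 25 − 27 = -2.

-2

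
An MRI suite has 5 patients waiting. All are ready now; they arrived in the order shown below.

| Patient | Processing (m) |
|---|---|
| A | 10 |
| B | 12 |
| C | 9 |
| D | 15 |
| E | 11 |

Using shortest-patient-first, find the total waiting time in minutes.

SPT (increasing processing time): C A E B D.
C: waits 0, runs 0→9
A: waits 9, runs 9→19
E: waits 19, runs 19→30
B: waits 30, runs 30→42
D: waits 42, runs 42→57
Sum = 0+9+19+30+42 = 100.

100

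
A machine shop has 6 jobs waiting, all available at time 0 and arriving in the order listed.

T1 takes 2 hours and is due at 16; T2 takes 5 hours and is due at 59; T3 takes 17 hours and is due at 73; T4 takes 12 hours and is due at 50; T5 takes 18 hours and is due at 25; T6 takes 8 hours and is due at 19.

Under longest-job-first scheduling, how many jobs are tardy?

LPT (decreasing processing time): T5 T3 T4 T6 T2 T1.
T5: 0→18, due 25, tardiness 0
T3: 18→35, due 73, tardiness 0
T4: 35→47, due 50, tardiness 0
T6: 47→55, due 19, tardiness 36
T2: 55→60, due 59, tardiness 1
T1: 60→62, due 16, tardiness 46
Late jobs: 3.

3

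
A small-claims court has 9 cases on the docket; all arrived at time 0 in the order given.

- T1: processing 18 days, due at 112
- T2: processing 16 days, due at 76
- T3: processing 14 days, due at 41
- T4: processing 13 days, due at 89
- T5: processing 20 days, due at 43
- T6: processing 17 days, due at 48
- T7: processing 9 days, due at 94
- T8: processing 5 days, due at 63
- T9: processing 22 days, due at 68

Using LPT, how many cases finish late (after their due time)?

LPT (decreasing processing time): T9 T5 T1 T6 T2 T3 T4 T7 T8.
T9: 0→22, due 68, tardiness 0
T5: 22→42, due 43, tardiness 0
T1: 42→60, due 112, tardiness 0
T6: 60→77, due 48, tardiness 29
T2: 77→93, due 76, tardiness 17
T3: 93→107, due 41, tardiness 66
T4: 107→120, due 89, tardiness 31
T7: 120→129, due 94, tardiness 35
T8: 129→134, due 63, tardiness 71
Late cases: 6.

6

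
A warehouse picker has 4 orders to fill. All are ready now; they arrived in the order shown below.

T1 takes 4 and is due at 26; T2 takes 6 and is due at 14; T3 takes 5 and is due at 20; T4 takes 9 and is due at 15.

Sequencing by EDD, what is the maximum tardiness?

0

EDD (increasing due date): T2 T4 T3 T1.
T2: 0→6, due 14, tardiness 0
T4: 6→15, due 15, tardiness 0
T3: 15→20, due 20, tardiness 0
T1: 20→24, due 26, tardiness 0
Maximum = 0.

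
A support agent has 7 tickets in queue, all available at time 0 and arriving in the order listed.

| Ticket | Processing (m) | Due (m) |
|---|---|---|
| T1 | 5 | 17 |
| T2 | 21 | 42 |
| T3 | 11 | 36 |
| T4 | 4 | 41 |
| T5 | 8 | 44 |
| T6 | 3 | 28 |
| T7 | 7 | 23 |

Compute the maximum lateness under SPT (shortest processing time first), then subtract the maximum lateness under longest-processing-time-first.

SPT (increasing processing time): T6 T4 T1 T7 T5 T3 T2.
T6: 0→3, due 28, lateness -25
T4: 3→7, due 41, lateness -34
T1: 7→12, due 17, lateness -5
T7: 12→19, due 23, lateness -4
T5: 19→27, due 44, lateness -17
T3: 27→38, due 36, lateness 2
T2: 38→59, due 42, lateness 17
Maximum = 17.
LPT (decreasing processing time): T2 T3 T5 T7 T1 T4 T6.
T2: 0→21, due 42, lateness -21
T3: 21→32, due 36, lateness -4
T5: 32→40, due 44, lateness -4
T7: 40→47, due 23, lateness 24
T1: 47→52, due 17, lateness 35
T4: 52→56, due 41, lateness 15
T6: 56→59, due 28, lateness 31
Maximum = 35.
Difference = 17 − 35 = -18.

-18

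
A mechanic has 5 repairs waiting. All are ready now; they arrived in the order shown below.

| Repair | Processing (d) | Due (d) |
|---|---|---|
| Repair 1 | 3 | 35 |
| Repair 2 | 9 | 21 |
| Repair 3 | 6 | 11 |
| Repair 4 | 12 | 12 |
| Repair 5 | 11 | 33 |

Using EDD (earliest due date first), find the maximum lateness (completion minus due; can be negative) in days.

6

EDD (increasing due date): Repair 3 Repair 4 Repair 2 Repair 5 Repair 1.
Repair 3: 0→6, due 11, lateness -5
Repair 4: 6→18, due 12, lateness 6
Repair 2: 18→27, due 21, lateness 6
Repair 5: 27→38, due 33, lateness 5
Repair 1: 38→41, due 35, lateness 6
Maximum = 6.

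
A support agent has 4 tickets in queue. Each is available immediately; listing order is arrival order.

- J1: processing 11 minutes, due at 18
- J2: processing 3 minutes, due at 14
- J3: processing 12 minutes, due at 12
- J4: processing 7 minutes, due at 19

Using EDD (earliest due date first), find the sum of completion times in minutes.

EDD (increasing due date): J3 J2 J1 J4.
J3: 0→12
J2: 12→15
J1: 15→26
J4: 26→33
Sum = 12+15+26+33 = 86.

86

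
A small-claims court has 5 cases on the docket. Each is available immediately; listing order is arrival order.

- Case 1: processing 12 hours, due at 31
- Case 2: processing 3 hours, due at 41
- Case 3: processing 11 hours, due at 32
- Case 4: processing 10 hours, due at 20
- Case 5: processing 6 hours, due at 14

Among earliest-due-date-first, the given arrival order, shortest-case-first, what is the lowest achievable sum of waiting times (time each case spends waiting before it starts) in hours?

61

EDD (increasing due date): Case 5 Case 4 Case 1 Case 3 Case 2.
Case 5: waits 0, runs 0→6
Case 4: waits 6, runs 6→16
Case 1: waits 16, runs 16→28
Case 3: waits 28, runs 28→39
Case 2: waits 39, runs 39→42
Sum = 0+6+16+28+39 = 89.
FIFO (arrival order): Case 1 Case 2 Case 3 Case 4 Case 5.
Case 1: waits 0, runs 0→12
Case 2: waits 12, runs 12→15
Case 3: waits 15, runs 15→26
Case 4: waits 26, runs 26→36
Case 5: waits 36, runs 36→42
Sum = 0+12+15+26+36 = 89.
SPT (increasing processing time): Case 2 Case 5 Case 4 Case 3 Case 1.
Case 2: waits 0, runs 0→3
Case 5: waits 3, runs 3→9
Case 4: waits 9, runs 9→19
Case 3: waits 19, runs 19→30
Case 1: waits 30, runs 30→42
Sum = 0+3+9+19+30 = 61.
EDD 89, FIFO 89, SPT 61 → minimum 61.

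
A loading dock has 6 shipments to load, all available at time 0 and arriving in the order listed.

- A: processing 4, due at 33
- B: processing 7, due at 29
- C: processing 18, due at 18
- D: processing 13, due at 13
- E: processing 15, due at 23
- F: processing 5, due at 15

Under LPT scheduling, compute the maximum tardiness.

LPT (decreasing processing time): C E D B F A.
C: 0→18, due 18, tardiness 0
E: 18→33, due 23, tardiness 10
D: 33→46, due 13, tardiness 33
B: 46→53, due 29, tardiness 24
F: 53→58, due 15, tardiness 43
A: 58→62, due 33, tardiness 29
Maximum = 43.

43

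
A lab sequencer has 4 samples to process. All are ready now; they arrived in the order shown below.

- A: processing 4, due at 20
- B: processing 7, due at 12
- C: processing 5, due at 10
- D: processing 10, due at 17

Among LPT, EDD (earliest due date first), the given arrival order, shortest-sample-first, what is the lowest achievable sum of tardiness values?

11

LPT (decreasing processing time): D B C A.
D: 0→10, due 17, tardiness 0
B: 10→17, due 12, tardiness 5
C: 17→22, due 10, tardiness 12
A: 22→26, due 20, tardiness 6
Sum = 0+5+12+6 = 23.
EDD (increasing due date): C B D A.
C: 0→5, due 10, tardiness 0
B: 5→12, due 12, tardiness 0
D: 12→22, due 17, tardiness 5
A: 22→26, due 20, tardiness 6
Sum = 0+0+5+6 = 11.
FIFO (arrival order): A B C D.
A: 0→4, due 20, tardiness 0
B: 4→11, due 12, tardiness 0
C: 11→16, due 10, tardiness 6
D: 16→26, due 17, tardiness 9
Sum = 0+0+6+9 = 15.
SPT (increasing processing time): A C B D.
A: 0→4, due 20, tardiness 0
C: 4→9, due 10, tardiness 0
B: 9→16, due 12, tardiness 4
D: 16→26, due 17, tardiness 9
Sum = 0+0+4+9 = 13.
LPT 23, EDD 11, FIFO 15, SPT 13 → minimum 11.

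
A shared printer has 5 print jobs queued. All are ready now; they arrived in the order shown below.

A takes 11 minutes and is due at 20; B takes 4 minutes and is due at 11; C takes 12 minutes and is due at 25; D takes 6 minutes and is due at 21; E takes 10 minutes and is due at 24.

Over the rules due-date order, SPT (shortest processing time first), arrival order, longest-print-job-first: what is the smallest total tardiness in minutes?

EDD (increasing due date): B A D E C.
B: 0→4, due 11, tardiness 0
A: 4→15, due 20, tardiness 0
D: 15→21, due 21, tardiness 0
E: 21→31, due 24, tardiness 7
C: 31→43, due 25, tardiness 18
Sum = 0+0+0+7+18 = 25.
SPT (increasing processing time): B D E A C.
B: 0→4, due 11, tardiness 0
D: 4→10, due 21, tardiness 0
E: 10→20, due 24, tardiness 0
A: 20→31, due 20, tardiness 11
C: 31→43, due 25, tardiness 18
Sum = 0+0+0+11+18 = 29.
FIFO (arrival order): A B C D E.
A: 0→11, due 20, tardiness 0
B: 11→15, due 11, tardiness 4
C: 15→27, due 25, tardiness 2
D: 27→33, due 21, tardiness 12
E: 33→43, due 24, tardiness 19
Sum = 0+4+2+12+19 = 37.
LPT (decreasing processing time): C A E D B.
C: 0→12, due 25, tardiness 0
A: 12→23, due 20, tardiness 3
E: 23→33, due 24, tardiness 9
D: 33→39, due 21, tardiness 18
B: 39→43, due 11, tardiness 32
Sum = 0+3+9+18+32 = 62.
EDD 25, SPT 29, FIFO 37, LPT 62 → minimum 25.

25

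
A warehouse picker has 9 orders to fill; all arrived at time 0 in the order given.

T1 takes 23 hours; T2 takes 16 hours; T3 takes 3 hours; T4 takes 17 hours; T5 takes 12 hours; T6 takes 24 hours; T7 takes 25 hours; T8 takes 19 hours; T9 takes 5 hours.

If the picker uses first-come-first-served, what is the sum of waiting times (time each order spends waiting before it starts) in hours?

588

FIFO (arrival order): T1 T2 T3 T4 T5 T6 T7 T8 T9.
T1: waits 0, runs 0→23
T2: waits 23, runs 23→39
T3: waits 39, runs 39→42
T4: waits 42, runs 42→59
T5: waits 59, runs 59→71
T6: waits 71, runs 71→95
T7: waits 95, runs 95→120
T8: waits 120, runs 120→139
T9: waits 139, runs 139→144
Sum = 0+23+39+42+59+71+95+120+139 = 588.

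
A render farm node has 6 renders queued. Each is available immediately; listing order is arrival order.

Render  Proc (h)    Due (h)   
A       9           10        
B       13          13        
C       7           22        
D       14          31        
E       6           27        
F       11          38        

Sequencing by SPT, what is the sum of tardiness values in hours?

74

SPT (increasing processing time): E C A F B D.
E: 0→6, due 27, tardiness 0
C: 6→13, due 22, tardiness 0
A: 13→22, due 10, tardiness 12
F: 22→33, due 38, tardiness 0
B: 33→46, due 13, tardiness 33
D: 46→60, due 31, tardiness 29
Sum = 0+0+12+0+33+29 = 74.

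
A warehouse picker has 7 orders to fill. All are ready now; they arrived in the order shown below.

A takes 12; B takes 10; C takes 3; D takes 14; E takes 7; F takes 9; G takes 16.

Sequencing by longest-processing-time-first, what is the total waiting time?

269

LPT (decreasing processing time): G D A B F E C.
G: waits 0, runs 0→16
D: waits 16, runs 16→30
A: waits 30, runs 30→42
B: waits 42, runs 42→52
F: waits 52, runs 52→61
E: waits 61, runs 61→68
C: waits 68, runs 68→71
Sum = 0+16+30+42+52+61+68 = 269.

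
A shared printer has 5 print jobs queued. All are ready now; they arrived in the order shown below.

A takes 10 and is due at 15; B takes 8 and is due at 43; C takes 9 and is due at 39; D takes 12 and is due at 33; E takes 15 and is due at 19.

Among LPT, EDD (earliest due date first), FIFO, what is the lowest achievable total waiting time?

94

LPT (decreasing processing time): E D A C B.
E: waits 0, runs 0→15
D: waits 15, runs 15→27
A: waits 27, runs 27→37
C: waits 37, runs 37→46
B: waits 46, runs 46→54
Sum = 0+15+27+37+46 = 125.
EDD (increasing due date): A E D C B.
A: waits 0, runs 0→10
E: waits 10, runs 10→25
D: waits 25, runs 25→37
C: waits 37, runs 37→46
B: waits 46, runs 46→54
Sum = 0+10+25+37+46 = 118.
FIFO (arrival order): A B C D E.
A: waits 0, runs 0→10
B: waits 10, runs 10→18
C: waits 18, runs 18→27
D: waits 27, runs 27→39
E: waits 39, runs 39→54
Sum = 0+10+18+27+39 = 94.
LPT 125, EDD 118, FIFO 94 → minimum 94.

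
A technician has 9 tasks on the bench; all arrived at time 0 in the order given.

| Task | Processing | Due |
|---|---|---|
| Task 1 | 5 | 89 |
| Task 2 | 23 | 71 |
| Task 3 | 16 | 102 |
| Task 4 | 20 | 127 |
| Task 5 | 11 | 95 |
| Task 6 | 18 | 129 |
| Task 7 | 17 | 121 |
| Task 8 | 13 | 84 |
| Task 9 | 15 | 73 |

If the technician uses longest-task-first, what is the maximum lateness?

49

LPT (decreasing processing time): Task 2 Task 4 Task 6 Task 7 Task 3 Task 9 Task 8 Task 5 Task 1.
Task 2: 0→23, due 71, lateness -48
Task 4: 23→43, due 127, lateness -84
Task 6: 43→61, due 129, lateness -68
Task 7: 61→78, due 121, lateness -43
Task 3: 78→94, due 102, lateness -8
Task 9: 94→109, due 73, lateness 36
Task 8: 109→122, due 84, lateness 38
Task 5: 122→133, due 95, lateness 38
Task 1: 133→138, due 89, lateness 49
Maximum = 49.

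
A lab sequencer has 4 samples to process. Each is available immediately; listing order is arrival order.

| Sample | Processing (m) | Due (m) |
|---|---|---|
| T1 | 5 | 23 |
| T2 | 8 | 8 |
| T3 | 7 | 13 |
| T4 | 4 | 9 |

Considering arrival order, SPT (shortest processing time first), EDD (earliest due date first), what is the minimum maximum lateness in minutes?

6

FIFO (arrival order): T1 T2 T3 T4.
T1: 0→5, due 23, lateness -18
T2: 5→13, due 8, lateness 5
T3: 13→20, due 13, lateness 7
T4: 20→24, due 9, lateness 15
Maximum = 15.
SPT (increasing processing time): T4 T1 T3 T2.
T4: 0→4, due 9, lateness -5
T1: 4→9, due 23, lateness -14
T3: 9→16, due 13, lateness 3
T2: 16→24, due 8, lateness 16
Maximum = 16.
EDD (increasing due date): T2 T4 T3 T1.
T2: 0→8, due 8, lateness 0
T4: 8→12, due 9, lateness 3
T3: 12→19, due 13, lateness 6
T1: 19→24, due 23, lateness 1
Maximum = 6.
FIFO 15, SPT 16, EDD 6 → minimum 6.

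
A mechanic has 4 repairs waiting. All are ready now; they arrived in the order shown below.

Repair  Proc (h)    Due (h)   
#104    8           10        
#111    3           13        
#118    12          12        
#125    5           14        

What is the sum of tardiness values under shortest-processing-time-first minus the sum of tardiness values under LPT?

SPT (increasing processing time): #111 #125 #104 #118.
#111: 0→3, due 13, tardiness 0
#125: 3→8, due 14, tardiness 0
#104: 8→16, due 10, tardiness 6
#118: 16→28, due 12, tardiness 16
Sum = 0+0+6+16 = 22.
LPT (decreasing processing time): #118 #104 #125 #111.
#118: 0→12, due 12, tardiness 0
#104: 12→20, due 10, tardiness 10
#125: 20→25, due 14, tardiness 11
#111: 25→28, due 13, tardiness 15
Sum = 0+10+11+15 = 36.
Difference = 22 − 36 = -14.

-14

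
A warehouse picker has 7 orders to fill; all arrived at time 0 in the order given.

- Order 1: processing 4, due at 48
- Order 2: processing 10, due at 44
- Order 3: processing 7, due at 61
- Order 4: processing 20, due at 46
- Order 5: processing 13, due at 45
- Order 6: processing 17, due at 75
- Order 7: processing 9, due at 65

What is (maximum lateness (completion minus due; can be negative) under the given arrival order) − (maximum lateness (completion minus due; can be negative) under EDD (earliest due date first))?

FIFO (arrival order): Order 1 Order 2 Order 3 Order 4 Order 5 Order 6 Order 7.
Order 1: 0→4, due 48, lateness -44
Order 2: 4→14, due 44, lateness -30
Order 3: 14→21, due 61, lateness -40
Order 4: 21→41, due 46, lateness -5
Order 5: 41→54, due 45, lateness 9
Order 6: 54→71, due 75, lateness -4
Order 7: 71→80, due 65, lateness 15
Maximum = 15.
EDD (increasing due date): Order 2 Order 5 Order 4 Order 1 Order 3 Order 7 Order 6.
Order 2: 0→10, due 44, lateness -34
Order 5: 10→23, due 45, lateness -22
Order 4: 23→43, due 46, lateness -3
Order 1: 43→47, due 48, lateness -1
Order 3: 47→54, due 61, lateness -7
Order 7: 54→63, due 65, lateness -2
Order 6: 63→80, due 75, lateness 5
Maximum = 5.
Difference = 15 − 5 = 10.

10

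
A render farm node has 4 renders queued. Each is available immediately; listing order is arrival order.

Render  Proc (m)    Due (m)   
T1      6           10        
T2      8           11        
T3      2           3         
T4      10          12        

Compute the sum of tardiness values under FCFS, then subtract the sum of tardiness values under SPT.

11

FIFO (arrival order): T1 T2 T3 T4.
T1: 0→6, due 10, tardiness 0
T2: 6→14, due 11, tardiness 3
T3: 14→16, due 3, tardiness 13
T4: 16→26, due 12, tardiness 14
Sum = 0+3+13+14 = 30.
SPT (increasing processing time): T3 T1 T2 T4.
T3: 0→2, due 3, tardiness 0
T1: 2→8, due 10, tardiness 0
T2: 8→16, due 11, tardiness 5
T4: 16→26, due 12, tardiness 14
Sum = 0+0+5+14 = 19.
Difference = 30 − 19 = 11.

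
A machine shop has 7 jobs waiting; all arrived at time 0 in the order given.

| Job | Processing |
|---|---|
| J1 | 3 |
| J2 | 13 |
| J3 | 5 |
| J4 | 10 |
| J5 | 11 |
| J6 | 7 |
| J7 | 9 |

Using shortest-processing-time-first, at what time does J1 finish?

3

SPT (increasing processing time): J1 J3 J6 J7 J4 J5 J2.
J1: 0→3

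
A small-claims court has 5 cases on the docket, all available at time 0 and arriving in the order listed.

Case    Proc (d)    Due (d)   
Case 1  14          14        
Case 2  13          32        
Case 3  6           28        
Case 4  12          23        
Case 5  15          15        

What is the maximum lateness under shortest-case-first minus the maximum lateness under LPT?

13

SPT (increasing processing time): Case 3 Case 4 Case 2 Case 1 Case 5.
Case 3: 0→6, due 28, lateness -22
Case 4: 6→18, due 23, lateness -5
Case 2: 18→31, due 32, lateness -1
Case 1: 31→45, due 14, lateness 31
Case 5: 45→60, due 15, lateness 45
Maximum = 45.
LPT (decreasing processing time): Case 5 Case 1 Case 2 Case 4 Case 3.
Case 5: 0→15, due 15, lateness 0
Case 1: 15→29, due 14, lateness 15
Case 2: 29→42, due 32, lateness 10
Case 4: 42→54, due 23, lateness 31
Case 3: 54→60, due 28, lateness 32
Maximum = 32.
Difference = 45 − 32 = 13.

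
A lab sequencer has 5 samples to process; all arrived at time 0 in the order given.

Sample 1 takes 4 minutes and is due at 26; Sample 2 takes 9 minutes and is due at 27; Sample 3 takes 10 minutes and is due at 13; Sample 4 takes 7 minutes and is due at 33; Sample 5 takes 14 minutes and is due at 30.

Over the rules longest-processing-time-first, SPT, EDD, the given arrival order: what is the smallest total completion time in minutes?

109

LPT (decreasing processing time): Sample 5 Sample 3 Sample 2 Sample 4 Sample 1.
Sample 5: 0→14
Sample 3: 14→24
Sample 2: 24→33
Sample 4: 33→40
Sample 1: 40→44
Sum = 14+24+33+40+44 = 155.
SPT (increasing processing time): Sample 1 Sample 4 Sample 2 Sample 3 Sample 5.
Sample 1: 0→4
Sample 4: 4→11
Sample 2: 11→20
Sample 3: 20→30
Sample 5: 30→44
Sum = 4+11+20+30+44 = 109.
EDD (increasing due date): Sample 3 Sample 1 Sample 2 Sample 5 Sample 4.
Sample 3: 0→10
Sample 1: 10→14
Sample 2: 14→23
Sample 5: 23→37
Sample 4: 37→44
Sum = 10+14+23+37+44 = 128.
FIFO (arrival order): Sample 1 Sample 2 Sample 3 Sample 4 Sample 5.
Sample 1: 0→4
Sample 2: 4→13
Sample 3: 13→23
Sample 4: 23→30
Sample 5: 30→44
Sum = 4+13+23+30+44 = 114.
LPT 155, SPT 109, EDD 128, FIFO 114 → minimum 109.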